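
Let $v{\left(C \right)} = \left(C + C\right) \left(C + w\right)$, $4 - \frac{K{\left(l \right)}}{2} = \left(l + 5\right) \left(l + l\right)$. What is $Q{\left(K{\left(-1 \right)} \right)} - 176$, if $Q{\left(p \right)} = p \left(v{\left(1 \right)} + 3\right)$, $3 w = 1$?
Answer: $-40$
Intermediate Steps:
$w = \frac{1}{3}$ ($w = \frac{1}{3} \cdot 1 = \frac{1}{3} \approx 0.33333$)
$K{\left(l \right)} = 8 - 4 l \left(5 + l\right)$ ($K{\left(l \right)} = 8 - 2 \left(l + 5\right) \left(l + l\right) = 8 - 2 \left(5 + l\right) 2 l = 8 - 2 \cdot 2 l \left(5 + l\right) = 8 - 4 l \left(5 + l\right)$)
$v{\left(C \right)} = 2 C \left(\frac{1}{3} + C\right)$ ($v{\left(C \right)} = \left(C + C\right) \left(C + \frac{1}{3}\right) = 2 C \left(\frac{1}{3} + C\right)$)
$Q{\left(p \right)} = \frac{17 p}{3}$ ($Q{\left(p \right)} = p \left(\frac{2}{3} \cdot 1 \left(1 + 3 \cdot 1\right) + 3\right) = p \left(\frac{2}{3} \cdot 1 \left(1 + 3\right) + 3\right) = p \left(\frac{2}{3} \cdot 1 \cdot 4 + 3\right) = p \left(\frac{8}{3} + 3\right) = p \frac{17}{3} = \frac{17 p}{3}$)
$Q{\left(K{\left(-1 \right)} \right)} - 176 = \frac{17 \left(8 - -20 - 4 \left(-1\right)^{2}\right)}{3} - 176 = \frac{17 \left(8 + 20 - 4\right)}{3} - 176 = \frac{17}{3} \cdot 24 - 176 = 136 - 176 = -40$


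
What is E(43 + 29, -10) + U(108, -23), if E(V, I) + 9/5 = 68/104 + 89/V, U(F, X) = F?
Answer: 505861/4680 ≈ 108.09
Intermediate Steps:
E(V, I) = -149/130 + 89/V (E(V, I) = -9/5 + (68/104 + 89/V) = -9/5 + (68*(1/104) + 89/V) = -9/5 + (17/26 + 89/V) = -149/130 + 89/V)
E(43 + 29, -10) + U(108, -23) = (-149/130 + 89/(43 + 29)) + 108 = (-149/130 + 89/72) + 108 = 421/4680 + 108 = 505861/4680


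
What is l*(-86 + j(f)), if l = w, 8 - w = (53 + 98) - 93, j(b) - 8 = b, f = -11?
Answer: 4450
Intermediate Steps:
j(b) = 8 + b
w = -50 (w = 8 - ((53 + 98) - 93) = 8 - (151 - 93) = 8 - 1*58 = 8 - 58 = -50)
l = -50
l*(-86 + j(f)) = -50*(-86 + (8 - 11)) = -50*(-86 - 3) = -50*(-89) = 4450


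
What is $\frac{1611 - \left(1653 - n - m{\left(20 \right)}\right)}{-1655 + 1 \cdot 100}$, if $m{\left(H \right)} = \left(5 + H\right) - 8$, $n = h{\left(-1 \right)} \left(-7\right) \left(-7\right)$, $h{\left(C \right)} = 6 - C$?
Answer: $- \frac{318}{1555} \approx -0.2045$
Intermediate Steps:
$n = 343$ ($n = \left(6 - -1\right) \left(-7\right) \left(-7\right) = \left(6 + 1\right) \left(-7\right) \left(-7\right) = 7 \left(-7\right) \left(-7\right) = \left(-49\right) \left(-7\right) = 343$)
$m{\left(H \right)} = -3 + H$
$\frac{1611 - \left(1653 - n - m{\left(20 \right)}\right)}{-1655 + 1 \cdot 100} = \frac{1611 + \left(\left(343 + \left(-3 + 20\right)\right) - 1653\right)}{-1655 + 1 \cdot 100} = \frac{1611 + \left(\left(343 + 17\right) - 1653\right)}{-1655 + 100} = \frac{1611 + \left(360 - 1653\right)}{-1555} = \left(1611 - 1293\right) \left(- \frac{1}{1555}\right) = 318 \left(- \frac{1}{1555}\right) = - \frac{318}{1555}$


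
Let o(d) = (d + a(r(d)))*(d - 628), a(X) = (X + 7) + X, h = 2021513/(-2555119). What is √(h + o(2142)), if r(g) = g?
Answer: 3*√7065113525335804715/2555119 ≈ 3120.8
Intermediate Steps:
h = -2021513/2555119 (h = 2021513*(-1/2555119) = -2021513/2555119 ≈ -0.79116)
a(X) = 7 + 2*X (a(X) = (7 + X) + X = 7 + 2*X)
o(d) = (-628 + d)*(7 + 3*d) (o(d) = (d + (7 + 2*d))*(d - 628) = (7 + 3*d)*(-628 + d) = (-628 + d)*(7 + 3*d))
√(h + o(2142)) = √(-2021513/2555119 + (-4396 - 1877*2142 + 3*2142²)) = √(-2021513/2555119 + (-4396 - 4020534 + 3*4588164)) = √(-2021513/2555119 + (-4396 - 4020534 + 13764492)) = √(-2021513/2555119 + 9739562) = √(24885737896365/2555119) = 3*√7065113525335804715/2555119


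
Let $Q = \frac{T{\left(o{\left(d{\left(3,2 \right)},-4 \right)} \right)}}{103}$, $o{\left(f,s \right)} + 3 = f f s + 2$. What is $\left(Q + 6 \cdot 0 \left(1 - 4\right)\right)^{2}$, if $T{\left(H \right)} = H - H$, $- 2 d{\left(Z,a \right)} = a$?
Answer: $0$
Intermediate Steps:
$d{\left(Z,a \right)} = - \frac{a}{2}$
$o{\left(f,s \right)} = -1 + s f^{2}$ ($o{\left(f,s \right)} = -3 + \left(f f s + 2\right) = -3 + \left(f^{2} s + 2\right) = -3 + \left(s f^{2} + 2\right) = -3 + \left(2 + s f^{2}\right) = -1 + s f^{2}$)
$T{\left(H \right)} = 0$
$Q = 0$ ($Q = \frac{0}{103} = 0 \cdot \frac{1}{103} = 0$)
$\left(Q + 6 \cdot 0 \left(1 - 4\right)\right)^{2} = \left(0 + 6 \cdot 0 \left(1 - 4\right)\right)^{2} = \left(0 + 0 \left(-3\right)\right)^{2} = \left(0 + 0\right)^{2} = 0^{2} = 0$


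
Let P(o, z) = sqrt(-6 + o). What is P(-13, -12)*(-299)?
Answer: -299*I*sqrt(19) ≈ -1303.3*I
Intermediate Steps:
P(-13, -12)*(-299) = sqrt(-6 - 13)*(-299) = sqrt(-19)*(-299) = (I*sqrt(19))*(-299) = -299*I*sqrt(19)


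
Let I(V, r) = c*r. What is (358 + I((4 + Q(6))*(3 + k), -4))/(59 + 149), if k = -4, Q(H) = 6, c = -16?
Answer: 211/104 ≈ 2.0288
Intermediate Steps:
I(V, r) = -16*r
(358 + I((4 + Q(6))*(3 + k), -4))/(59 + 149) = (358 - 16*(-4))/(59 + 149) = (358 + 64)/208 = 422*(1/208) = 211/104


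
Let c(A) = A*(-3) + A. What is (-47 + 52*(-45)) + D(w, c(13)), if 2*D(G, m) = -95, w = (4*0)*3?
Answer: -4869/2 ≈ -2434.5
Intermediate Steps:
c(A) = -2*A (c(A) = -3*A + A = -2*A)
w = 0 (w = 0*3 = 0)
D(G, m) = -95/2 (D(G, m) = (½)*(-95) = -95/2)
(-47 + 52*(-45)) + D(w, c(13)) = (-47 + 52*(-45)) - 95/2 = (-47 - 2340) - 95/2 = -2387 - 95/2 = -4869/2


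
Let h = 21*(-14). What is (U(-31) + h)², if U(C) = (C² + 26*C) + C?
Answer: 28900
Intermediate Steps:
h = -294
U(C) = C² + 27*C
(U(-31) + h)² = (-31*(27 - 31) - 294)² = (-31*(-4) - 294)² = (124 - 294)² = (-170)² = 28900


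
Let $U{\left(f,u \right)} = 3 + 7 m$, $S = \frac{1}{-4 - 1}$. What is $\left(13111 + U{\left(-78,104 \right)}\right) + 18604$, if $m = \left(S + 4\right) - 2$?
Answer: $\frac{158653}{5} \approx 31731.0$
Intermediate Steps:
$S = - \frac{1}{5}$ ($S = \frac{1}{-5} = - \frac{1}{5} \approx -0.2$)
$m = \frac{9}{5}$ ($m = \left(- \frac{1}{5} + 4\right) - 2 = \frac{19}{5} - 2 = \frac{9}{5} \approx 1.8$)
$U{\left(f,u \right)} = \frac{78}{5}$ ($U{\left(f,u \right)} = 3 + 7 \cdot \frac{9}{5} = 3 + \frac{63}{5} = \frac{78}{5}$)
$\left(13111 + U{\left(-78,104 \right)}\right) + 18604 = \left(13111 + \frac{78}{5}\right) + 18604 = \frac{65633}{5} + 18604 = \frac{158653}{5}$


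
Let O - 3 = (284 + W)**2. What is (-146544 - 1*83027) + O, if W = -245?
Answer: -228047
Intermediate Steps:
O = 1524 (O = 3 + (284 - 245)**2 = 3 + 39**2 = 3 + 1521 = 1524)
(-146544 - 1*83027) + O = (-146544 - 1*83027) + 1524 = (-146544 - 83027) + 1524 = -229571 + 1524 = -228047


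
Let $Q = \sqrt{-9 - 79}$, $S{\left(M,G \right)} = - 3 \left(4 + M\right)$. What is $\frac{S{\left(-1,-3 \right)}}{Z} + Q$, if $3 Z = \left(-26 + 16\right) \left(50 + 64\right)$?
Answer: $\frac{9}{380} + 2 i \sqrt{22} \approx 0.023684 + 9.3808 i$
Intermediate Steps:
$S{\left(M,G \right)} = -12 - 3 M$
$Q = 2 i \sqrt{22}$ ($Q = \sqrt{-88} = 2 i \sqrt{22} \approx 9.3808 i$)
$Z = -380$ ($Z = \frac{\left(-26 + 16\right) \left(50 + 64\right)}{3} = \frac{\left(-10\right) 114}{3} = \frac{1}{3} \left(-1140\right) = -380$)
$\frac{S{\left(-1,-3 \right)}}{Z} + Q = \frac{-12 - -3}{-380} + 2 i \sqrt{22} = - \frac{-12 + 3}{380} + 2 i \sqrt{22} = \left(- \frac{1}{380}\right) \left(-9\right) + 2 i \sqrt{22} = \frac{9}{380} + 2 i \sqrt{22}$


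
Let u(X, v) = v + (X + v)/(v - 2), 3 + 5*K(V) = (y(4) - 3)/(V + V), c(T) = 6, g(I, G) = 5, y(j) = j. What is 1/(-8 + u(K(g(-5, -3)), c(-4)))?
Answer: -200/129 ≈ -1.5504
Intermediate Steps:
K(V) = -3/5 + 1/(10*V) (K(V) = -3/5 + ((4 - 3)/(V + V))/5 = -3/5 + (1/(2*V))/5 = -3/5 + 1/(10*V))
u(X, v) = v + (X + v)/(-2 + v)
1/(-8 + u(K(g(-5, -3)), c(-4))) = 1/(-8 + ((1/10)*(1 - 6*5)/5 + 6**2 - 1*6)/(-2 + 6)) = 1/(-8 + ((1/10)*(1/5)*(1 - 30) + 36 - 6)/4) = 1/(-8 + ((1/10)*(1/5)*(-29) + 36 - 6)/4) = 1/(-8 + (-29/50 + 36 - 6)/4) = 1/(-8 + (1/4)*(1471/50)) = 1/(-8 + 1471/200) = 1/(-129/200) = -200/129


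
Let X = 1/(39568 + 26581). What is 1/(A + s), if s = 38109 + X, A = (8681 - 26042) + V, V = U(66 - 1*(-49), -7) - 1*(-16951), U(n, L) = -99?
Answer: 66149/2487202401 ≈ 2.6596e-5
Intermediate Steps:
X = 1/66149 ≈ 1.5117e-5
V = 16852 (V = -99 - 1*(-16951) = -99 + 16951 = 16852)
A = -509 (A = (8681 - 26042) + 16852 = -17361 + 16852 = -509)
s = 2520872242/66149 (s = 38109 + 1/66149 = 2520872242/66149 ≈ 38109.)
1/(A + s) = 1/(-509 + 2520872242/66149) = 1/(2487202401/66149) = 66149/2487202401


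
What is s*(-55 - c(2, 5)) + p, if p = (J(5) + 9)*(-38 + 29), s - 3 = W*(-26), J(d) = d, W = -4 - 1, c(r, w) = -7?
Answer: -6510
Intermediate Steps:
W = -5
s = 133 (s = 3 - 5*(-26) = 3 + 130 = 133)
p = -126 (p = (5 + 9)*(-38 + 29) = 14*(-9) = -126)
s*(-55 - c(2, 5)) + p = 133*(-55 - 1*(-7)) - 126 = 133*(-55 + 7) - 126 = 133*(-48) - 126 = -6384 - 126 = -6510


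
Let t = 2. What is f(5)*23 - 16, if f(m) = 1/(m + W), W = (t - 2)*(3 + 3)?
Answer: -57/5 ≈ -11.400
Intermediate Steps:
W = 0 (W = (2 - 2)*(3 + 3) = 0*6 = 0)
f(m) = 1/m (f(m) = 1/(m + 0) = 1/m)
f(5)*23 - 16 = 23/5 - 16 = -57/5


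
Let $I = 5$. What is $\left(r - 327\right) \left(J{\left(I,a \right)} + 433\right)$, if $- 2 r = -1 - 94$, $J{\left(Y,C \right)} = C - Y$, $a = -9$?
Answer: $- \frac{234221}{2} \approx -1.1711 \cdot 10^{5}$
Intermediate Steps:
$r = \frac{95}{2}$ ($r = - \frac{-1 - 94}{2} = \left(- \frac{1}{2}\right) \left(-95\right) = \frac{95}{2} \approx 47.5$)
$\left(r - 327\right) \left(J{\left(I,a \right)} + 433\right) = \left(\frac{95}{2} - 327\right) \left(\left(-9 - 5\right) + 433\right) = - \frac{559 \left(\left(-9 - 5\right) + 433\right)}{2} = - \frac{559 \left(-14 + 433\right)}{2} = \left(- \frac{559}{2}\right) 419 = - \frac{234221}{2}$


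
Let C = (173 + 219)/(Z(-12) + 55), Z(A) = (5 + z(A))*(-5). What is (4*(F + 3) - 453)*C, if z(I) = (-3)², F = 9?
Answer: 10584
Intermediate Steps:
z(I) = 9
Z(A) = -70 (Z(A) = (5 + 9)*(-5) = 14*(-5) = -70)
C = -392/15 (C = (173 + 219)/(-70 + 55) = 392/(-15) = 392*(-1/15) = -392/15 ≈ -26.133)
(4*(F + 3) - 453)*C = (4*(9 + 3) - 453)*(-392/15) = (4*12 - 453)*(-392/15) = (48 - 453)*(-392/15) = -405*(-392/15) = 10584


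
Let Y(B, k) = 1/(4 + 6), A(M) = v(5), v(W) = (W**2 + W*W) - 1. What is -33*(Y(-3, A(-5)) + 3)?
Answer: -1023/10 ≈ -102.30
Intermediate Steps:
v(W) = -1 + 2*W**2 (v(W) = (W**2 + W**2) - 1 = 2*W**2 - 1 = -1 + 2*W**2)
A(M) = 49 (A(M) = -1 + 2*5**2 = -1 + 2*25 = -1 + 50 = 49)
Y(B, k) = 1/10
-33*(Y(-3, A(-5)) + 3) = -33*(1/10 + 3) = -33*31/10 = -1023/10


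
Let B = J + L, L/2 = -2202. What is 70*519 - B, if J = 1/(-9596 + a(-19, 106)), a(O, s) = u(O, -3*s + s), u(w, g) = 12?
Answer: 390394657/9584 ≈ 40734.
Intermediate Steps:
a(O, s) = 12
L = -4404 (L = 2*(-2202) = -4404)
J = -1/9584 (J = 1/(-9596 + 12) = 1/(-9584) = -1/9584 ≈ -0.00010434)
B = -42207937/9584 (B = -1/9584 - 4404 = -42207937/9584 ≈ -4404.0)
70*519 - B = 70*519 - 1*(-42207937/9584) = 36330 + 42207937/9584 = 390394657/9584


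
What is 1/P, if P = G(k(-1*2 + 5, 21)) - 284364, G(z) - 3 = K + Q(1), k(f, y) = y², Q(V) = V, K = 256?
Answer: -1/284104 ≈ -3.5198e-6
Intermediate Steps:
G(z) = 260 (G(z) = 3 + (256 + 1) = 3 + 257 = 260)
P = -284104 (P = 260 - 284364 = -284104)
1/P = 1/(-284104) = -1/284104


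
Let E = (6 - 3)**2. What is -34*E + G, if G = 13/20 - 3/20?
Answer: -611/2 ≈ -305.50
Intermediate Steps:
E = 9 (E = 3**2 = 9)
G = 1/2 (G = 13*(1/20) - 3*1/20 = 13/20 - 3/20 = 1/2 ≈ 0.50000)
-34*E + G = -34*9 + 1/2 = -306 + 1/2 = -611/2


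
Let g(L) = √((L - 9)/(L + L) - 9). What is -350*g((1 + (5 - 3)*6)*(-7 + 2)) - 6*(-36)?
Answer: 216 - 140*I*√8905/13 ≈ 216.0 - 1016.3*I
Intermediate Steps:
g(L) = √(-9 + (-9 + L)/(2*L)) (g(L) = √((-9 + L)/((2*L)) - 9) = √((-9 + L)*(1/(2*L)) - 9) = √((-9 + L)/(2*L) - 9) = √(-9 + (-9 + L)/(2*L)))
-350*g((1 + (5 - 3)*6)*(-7 + 2)) - 6*(-36) = -175*√(-34 - 18*1/((1 + (5 - 3)*6)*(-7 + 2))) - 6*(-36) = -175*√(-34 - 18*(-1/(5*(1 + 2*6)))) + 216 = -175*√(-34 - 18*(-1/(5*(1 + 12)))) + 216 = -175*√(-34 - 18/(13*(-5))) + 216 = -175*√(-34 - 18/(-65)) + 216 = -175*√(-34 - 18*(-1/65)) + 216 = -175*√(-34 + 18/65) + 216 = -175*√(-2192/65) + 216 = -175*4*I*√8905/65 + 216 = -140*I*√8905/13 + 216 = 216 - 140*I*√8905/13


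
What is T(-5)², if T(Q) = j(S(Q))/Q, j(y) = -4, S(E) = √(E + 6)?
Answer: 16/25 ≈ 0.64000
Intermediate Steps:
S(E) = √(6 + E)
T(Q) = -4/Q
T(-5)² = (-4/(-5))² = (-4*(-⅕))² = (⅘)² = 16/25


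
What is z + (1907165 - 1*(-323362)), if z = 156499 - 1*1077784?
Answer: 1309242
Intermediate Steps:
z = -921285 (z = 156499 - 1077784 = -921285)
z + (1907165 - 1*(-323362)) = -921285 + (1907165 - 1*(-323362)) = -921285 + (1907165 + 323362) = -921285 + 2230527 = 1309242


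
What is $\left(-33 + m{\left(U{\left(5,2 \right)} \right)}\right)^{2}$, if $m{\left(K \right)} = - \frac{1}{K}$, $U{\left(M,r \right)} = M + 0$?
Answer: $\frac{27556}{25} \approx 1102.2$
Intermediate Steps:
$U{\left(M,r \right)} = M$
$\left(-33 + m{\left(U{\left(5,2 \right)} \right)}\right)^{2} = \left(-33 - \frac{1}{5}\right)^{2} = \left(- \frac{166}{5}\right)^{2} = \frac{27556}{25}$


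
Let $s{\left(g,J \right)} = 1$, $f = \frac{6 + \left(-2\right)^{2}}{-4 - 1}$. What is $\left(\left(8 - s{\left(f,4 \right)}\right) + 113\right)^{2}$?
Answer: $14400$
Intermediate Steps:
$f = -2$ ($f = \frac{6 + 4}{-5} = 10 \left(- \frac{1}{5}\right) = -2$)
$\left(\left(8 - s{\left(f,4 \right)}\right) + 113\right)^{2} = \left(\left(8 - 1\right) + 113\right)^{2} = \left(7 + 113\right)^{2} = 120^{2} = 14400$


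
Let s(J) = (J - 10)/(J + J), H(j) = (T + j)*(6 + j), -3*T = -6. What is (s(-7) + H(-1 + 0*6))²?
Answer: 7569/196 ≈ 38.617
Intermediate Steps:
T = 2 (T = -⅓*(-6) = 2)
H(j) = (2 + j)*(6 + j)
s(J) = (-10 + J)/(2*J) (s(J) = (-10 + J)/((2*J)) = (-10 + J)*(1/(2*J)) = (-10 + J)/(2*J))
(s(-7) + H(-1 + 0*6))² = ((½)*(-10 - 7)/(-7) + (12 + (-1 + 0*6)² + 8*(-1 + 0*6)))² = ((½)*(-⅐)*(-17) + (12 + (-1 + 0)² + 8*(-1 + 0)))² = (17/14 + (12 + (-1)² + 8*(-1)))² = (17/14 + (12 + 1 - 8))² = (17/14 + 5)² = (87/14)² = 7569/196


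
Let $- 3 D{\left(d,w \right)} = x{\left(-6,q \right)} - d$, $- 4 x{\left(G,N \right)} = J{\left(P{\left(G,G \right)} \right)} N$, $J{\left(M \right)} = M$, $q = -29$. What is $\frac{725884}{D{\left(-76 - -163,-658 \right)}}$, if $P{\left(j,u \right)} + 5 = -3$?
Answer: $\frac{2177652}{145} \approx 15018.0$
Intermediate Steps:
$P{\left(j,u \right)} = -8$ ($P{\left(j,u \right)} = -5 - 3 = -8$)
$x{\left(G,N \right)} = 2 N$ ($x{\left(G,N \right)} = - \frac{\left(-8\right) N}{4} = 2 N$)
$D{\left(d,w \right)} = \frac{58}{3} + \frac{d}{3}$ ($D{\left(d,w \right)} = - \frac{2 \left(-29\right) - d}{3} = - \frac{-58 - d}{3} = \frac{58}{3} + \frac{d}{3}$)
$\frac{725884}{D{\left(-76 - -163,-658 \right)}} = \frac{725884}{\frac{58}{3} + \frac{-76 - -163}{3}} = \frac{725884}{\frac{58}{3} + \frac{-76 + 163}{3}} = \frac{725884}{\frac{58}{3} + \frac{1}{3} \cdot 87} = \frac{725884}{\frac{58}{3} + 29} = \frac{725884}{\frac{145}{3}} = 725884 \cdot \frac{3}{145} = \frac{2177652}{145}$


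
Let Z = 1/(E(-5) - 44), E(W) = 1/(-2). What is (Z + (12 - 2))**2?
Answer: 788544/7921 ≈ 99.551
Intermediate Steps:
E(W) = -1/2
Z = -2/89 (Z = 1/(-1/2 - 44) = 1/(-89/2) = -2/89 ≈ -0.022472)
(Z + (12 - 2))**2 = (-2/89 + (12 - 2))**2 = (-2/89 + 10)**2 = (888/89)**2 = 788544/7921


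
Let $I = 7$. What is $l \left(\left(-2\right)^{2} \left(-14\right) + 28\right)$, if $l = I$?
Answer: $-196$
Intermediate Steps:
$l = 7$
$l \left(\left(-2\right)^{2} \left(-14\right) + 28\right) = 7 \left(\left(-2\right)^{2} \left(-14\right) + 28\right) = 7 \left(4 \left(-14\right) + 28\right) = 7 \left(-56 + 28\right) = 7 \left(-28\right) = -196$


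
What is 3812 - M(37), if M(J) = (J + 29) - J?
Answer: 3783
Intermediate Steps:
M(J) = 29 (M(J) = (29 + J) - J = 29)
3812 - M(37) = 3812 - 1*29 = 3812 - 29 = 3783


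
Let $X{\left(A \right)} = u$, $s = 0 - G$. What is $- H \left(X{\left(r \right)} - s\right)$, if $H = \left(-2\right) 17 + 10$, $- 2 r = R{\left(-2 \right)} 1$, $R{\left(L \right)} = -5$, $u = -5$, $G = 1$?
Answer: $-96$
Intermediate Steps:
$r = \frac{5}{2}$ ($r = - \frac{\left(-5\right) 1}{2} = \left(- \frac{1}{2}\right) \left(-5\right) = \frac{5}{2} \approx 2.5$)
$H = -24$ ($H = -34 + 10 = -24$)
$s = -1$ ($s = 0 - 1 = -1$)
$X{\left(A \right)} = -5$
$- H \left(X{\left(r \right)} - s\right) = \left(-1\right) \left(-24\right) \left(-5 - -1\right) = 24 \left(-5 + 1\right) = 24 \left(-4\right) = -96$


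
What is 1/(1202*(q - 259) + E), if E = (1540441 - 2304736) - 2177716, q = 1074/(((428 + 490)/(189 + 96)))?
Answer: -51/145479769 ≈ -3.5056e-7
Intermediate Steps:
q = 17005/51 (q = 1074/((918/285)) = 1074/((918*(1/285))) = 1074/(306/95) = 1074*(95/306) = 17005/51 ≈ 333.43)
E = -2942011 (E = -764295 - 2177716 = -2942011)
1/(1202*(q - 259) + E) = 1/(1202*(17005/51 - 259) - 2942011) = 1/(1202*(3796/51) - 2942011) = 1/(4562792/51 - 2942011) = 1/(-145479769/51) = -51/145479769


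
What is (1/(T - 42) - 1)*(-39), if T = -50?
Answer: 3627/92 ≈ 39.424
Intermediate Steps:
(1/(T - 42) - 1)*(-39) = (1/(-50 - 42) - 1)*(-39) = (1/(-92) - 1)*(-39) = (-1/92 - 1)*(-39) = -93/92*(-39) = 3627/92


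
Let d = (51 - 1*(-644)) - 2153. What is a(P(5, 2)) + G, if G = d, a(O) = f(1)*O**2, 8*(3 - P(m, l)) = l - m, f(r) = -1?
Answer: -94041/64 ≈ -1469.4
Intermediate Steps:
P(m, l) = 3 - l/8 + m/8 (P(m, l) = 3 - (l - m)/8 = 3 + (-l/8 + m/8) = 3 - l/8 + m/8)
a(O) = -O**2
d = -1458 (d = (51 + 644) - 2153 = 695 - 2153 = -1458)
G = -1458
a(P(5, 2)) + G = -(3 - 1/8*2 + (1/8)*5)**2 - 1458 = -(3 - 1/4 + 5/8)**2 - 1458 = -(27/8)**2 - 1458 = -1*729/64 - 1458 = -729/64 - 1458 = -94041/64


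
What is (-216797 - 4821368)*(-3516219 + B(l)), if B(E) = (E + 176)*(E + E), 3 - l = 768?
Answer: 13175048345085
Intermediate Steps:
l = -765 (l = 3 - 1*768 = 3 - 768 = -765)
B(E) = 2*E*(176 + E) (B(E) = (176 + E)*(2*E) = 2*E*(176 + E))
(-216797 - 4821368)*(-3516219 + B(l)) = (-216797 - 4821368)*(-3516219 + 2*(-765)*(176 - 765)) = -5038165*(-3516219 + 2*(-765)*(-589)) = -5038165*(-3516219 + 901170) = -5038165*(-2615049) = 13175048345085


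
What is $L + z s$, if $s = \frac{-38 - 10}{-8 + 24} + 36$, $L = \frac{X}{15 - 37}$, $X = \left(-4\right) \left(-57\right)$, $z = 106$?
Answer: $\frac{38364}{11} \approx 3487.6$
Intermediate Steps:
$X = 228$
$L = - \frac{114}{11}$ ($L = \frac{228}{15 - 37} = \frac{228}{-22} = 228 \left(- \frac{1}{22}\right) = - \frac{114}{11} \approx -10.364$)
$s = 33$ ($s = - \frac{48}{16} + 36 = \left(-48\right) \frac{1}{16} + 36 = -3 + 36 = 33$)
$L + z s = - \frac{114}{11} + 106 \cdot 33 = - \frac{114}{11} + 3498 = \frac{38364}{11}$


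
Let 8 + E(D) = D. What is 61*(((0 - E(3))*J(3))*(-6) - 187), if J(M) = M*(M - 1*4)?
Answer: -5917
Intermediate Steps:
E(D) = -8 + D
J(M) = M*(-4 + M) (J(M) = M*(M - 4) = M*(-4 + M))
61*(((0 - E(3))*J(3))*(-6) - 187) = 61*(((0 - (-8 + 3))*(3*(-4 + 3)))*(-6) - 187) = 61*(((0 - 1*(-5))*(3*(-1)))*(-6) - 187) = 61*(((0 + 5)*(-3))*(-6) - 187) = 61*((5*(-3))*(-6) - 187) = 61*(-15*(-6) - 187) = 61*(90 - 187) = 61*(-97) = -5917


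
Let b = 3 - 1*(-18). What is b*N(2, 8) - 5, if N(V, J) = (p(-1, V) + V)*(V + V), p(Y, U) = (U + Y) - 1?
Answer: 163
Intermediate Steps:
b = 21 (b = 3 + 18 = 21)
p(Y, U) = -1 + U + Y
N(V, J) = 2*V*(-2 + 2*V) (N(V, J) = ((-1 + V - 1) + V)*(V + V) = ((-2 + V) + V)*(2*V) = (-2 + 2*V)*(2*V) = 2*V*(-2 + 2*V))
b*N(2, 8) - 5 = 21*(4*2*(-1 + 2)) - 5 = 21*(4*2*1) - 5 = 21*8 - 5 = 168 - 5 = 163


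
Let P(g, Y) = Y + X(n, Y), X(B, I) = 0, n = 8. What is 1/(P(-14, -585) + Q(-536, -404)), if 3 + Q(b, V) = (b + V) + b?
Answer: -1/2064 ≈ -0.00048450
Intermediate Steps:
Q(b, V) = -3 + V + 2*b (Q(b, V) = -3 + ((b + V) + b) = -3 + ((V + b) + b) = -3 + (V + 2*b) = -3 + V + 2*b)
P(g, Y) = Y (P(g, Y) = Y + 0 = Y)
1/(P(-14, -585) + Q(-536, -404)) = 1/(-585 + (-3 - 404 + 2*(-536))) = 1/(-585 + (-3 - 404 - 1072)) = 1/(-585 - 1479) = 1/(-2064) = -1/2064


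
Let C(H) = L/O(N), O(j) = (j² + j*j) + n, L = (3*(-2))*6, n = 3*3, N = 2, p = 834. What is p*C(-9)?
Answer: -30024/17 ≈ -1766.1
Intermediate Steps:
n = 9
L = -36 (L = -6*6 = -36)
O(j) = 9 + 2*j² (O(j) = (j² + j*j) + 9 = (j² + j²) + 9 = 2*j² + 9 = 9 + 2*j²)
C(H) = -36/17 (C(H) = -36/(9 + 2*2²) = -36/(9 + 2*4) = -36/(9 + 8) = -36/17)
p*C(-9) = 834*(-36/17) = -30024/17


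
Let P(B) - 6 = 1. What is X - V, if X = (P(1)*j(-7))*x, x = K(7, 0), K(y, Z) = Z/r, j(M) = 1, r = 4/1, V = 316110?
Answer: -316110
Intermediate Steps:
r = 4 (r = 4*1 = 4)
K(y, Z) = Z/4
x = 0 (x = (1/4)*0 = 0)
P(B) = 7 (P(B) = 6 + 1 = 7)
X = 0 (X = (7*1)*0 = 7*0 = 0)
X - V = 0 - 1*316110 = 0 - 316110 = -316110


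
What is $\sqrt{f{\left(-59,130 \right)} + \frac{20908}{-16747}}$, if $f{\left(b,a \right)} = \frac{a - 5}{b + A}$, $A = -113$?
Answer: $\frac{i \sqrt{4097165155671}}{1440242} \approx 1.4054 i$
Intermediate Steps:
$f{\left(b,a \right)} = \frac{-5 + a}{-113 + b}$ ($f{\left(b,a \right)} = \frac{a - 5}{b - 113} = \frac{-5 + a}{-113 + b}$)
$\sqrt{f{\left(-59,130 \right)} + \frac{20908}{-16747}} = \sqrt{\frac{-5 + 130}{-113 - 59} + \frac{20908}{-16747}} = \sqrt{\frac{1}{-172} \cdot 125 + 20908 \left(- \frac{1}{16747}\right)} = \sqrt{\left(- \frac{1}{172}\right) 125 - \frac{20908}{16747}} = \sqrt{- \frac{125}{172} - \frac{20908}{16747}} = \sqrt{- \frac{5689551}{2880484}} = \frac{i \sqrt{4097165155671}}{1440242}$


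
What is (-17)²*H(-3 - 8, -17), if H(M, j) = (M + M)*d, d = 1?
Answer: -6358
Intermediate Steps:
H(M, j) = 2*M (H(M, j) = (M + M)*1 = (2*M)*1 = 2*M)
(-17)²*H(-3 - 8, -17) = (-17)²*(2*(-3 - 8)) = 289*(2*(-11)) = 289*(-22) = -6358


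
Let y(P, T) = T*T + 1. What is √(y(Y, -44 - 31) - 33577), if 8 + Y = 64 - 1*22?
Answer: 11*I*√231 ≈ 167.19*I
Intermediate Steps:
Y = 34 (Y = -8 + (64 - 1*22) = -8 + (64 - 22) = -8 + 42 = 34)
y(P, T) = 1 + T² (y(P, T) = T² + 1 = 1 + T²)
√(y(Y, -44 - 31) - 33577) = √((1 + (-44 - 31)²) - 33577) = √((1 + (-75)²) - 33577) = √((1 + 5625) - 33577) = √(5626 - 33577) = √(-27951) = 11*I*√231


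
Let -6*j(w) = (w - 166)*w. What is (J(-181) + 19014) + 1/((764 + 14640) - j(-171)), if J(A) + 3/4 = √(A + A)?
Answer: 3803942909/200068 + I*√362 ≈ 19013.0 + 19.026*I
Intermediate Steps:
j(w) = -w*(-166 + w)/6 (j(w) = -(w - 166)*w/6 = -(-166 + w)*w/6 = -w*(-166 + w)/6)
J(A) = -¾ + √2*√A (J(A) = -¾ + √(A + A) = -¾ + √(2*A) = -¾ + √2*√A)
(J(-181) + 19014) + 1/((764 + 14640) - j(-171)) = ((-¾ + √2*√(-181)) + 19014) + 1/((764 + 14640) - (-171)*(166 - 1*(-171))/6) = ((-¾ + √2*(I*√181)) + 19014) + 1/(15404 - (-171)*(166 + 171)/6) = ((-¾ + I*√362) + 19014) + 1/(15404 - (-171)*337/6) = (76053/4 + I*√362) + 1/(15404 - 1*(-19209/2)) = (76053/4 + I*√362) + 1/(15404 + 19209/2) = (76053/4 + I*√362) + 1/(50017/2) = (76053/4 + I*√362) + 2/50017 = 3803942909/200068 + I*√362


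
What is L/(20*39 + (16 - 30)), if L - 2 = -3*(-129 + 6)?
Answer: 371/766 ≈ 0.48433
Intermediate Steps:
L = 371 (L = 2 - 3*(-129 + 6) = 2 - 3*(-123) = 2 + 369 = 371)
L/(20*39 + (16 - 30)) = 371/(20*39 + (16 - 30)) = 371/(780 - 14) = 371/766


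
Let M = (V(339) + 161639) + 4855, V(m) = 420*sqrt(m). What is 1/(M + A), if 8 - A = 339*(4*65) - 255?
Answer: 11231/874404727 - 60*sqrt(339)/874404727 ≈ 1.1581e-5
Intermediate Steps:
A = -87877 (A = 8 - (339*(4*65) - 255) = 8 - (339*260 - 255) = 8 - (88140 - 255) = 8 - 1*87885 = 8 - 87885 = -87877)
M = 166494 + 420*sqrt(339) (M = (420*sqrt(339) + 161639) + 4855 = (161639 + 420*sqrt(339)) + 4855 = 166494 + 420*sqrt(339) ≈ 1.7423e+5)
1/(M + A) = 1/((166494 + 420*sqrt(339)) - 87877) = 1/(78617 + 420*sqrt(339))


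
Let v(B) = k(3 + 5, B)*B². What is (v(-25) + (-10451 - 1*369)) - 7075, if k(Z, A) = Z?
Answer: -12895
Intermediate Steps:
v(B) = 8*B² (v(B) = (3 + 5)*B² = 8*B²)
(v(-25) + (-10451 - 1*369)) - 7075 = (8*(-25)² + (-10451 - 1*369)) - 7075 = (8*625 + (-10451 - 369)) - 7075 = (5000 - 10820) - 7075 = -5820 - 7075 = -12895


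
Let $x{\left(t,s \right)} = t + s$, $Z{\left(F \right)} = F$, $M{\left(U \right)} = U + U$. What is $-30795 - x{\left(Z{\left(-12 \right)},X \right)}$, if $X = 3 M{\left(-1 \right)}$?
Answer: $-30777$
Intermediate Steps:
$M{\left(U \right)} = 2 U$
$X = -6$ ($X = 3 \cdot 2 \left(-1\right) = 3 \left(-2\right) = -6$)
$x{\left(t,s \right)} = s + t$
$-30795 - x{\left(Z{\left(-12 \right)},X \right)} = -30795 - \left(-6 - 12\right) = -30795 - -18 = -30795 + 18 = -30777$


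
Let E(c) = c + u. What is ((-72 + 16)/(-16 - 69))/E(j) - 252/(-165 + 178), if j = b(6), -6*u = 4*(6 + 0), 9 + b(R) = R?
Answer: -21524/1105 ≈ -19.479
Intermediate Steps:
b(R) = -9 + R
u = -4 (u = -2*(6 + 0)/3 = -2*6/3 = -1/6*24 = -4)
j = -3 (j = -9 + 6 = -3)
E(c) = -4 + c (E(c) = c - 4 = -4 + c)
((-72 + 16)/(-16 - 69))/E(j) - 252/(-165 + 178) = ((-72 + 16)/(-16 - 69))/(-4 - 3) - 252/(-165 + 178) = -56/(-85)/(-7) - 252/13 = -56*(-1/85)*(-1/7) - 252*1/13 = (56/85)*(-1/7) - 252/13 = -8/85 - 252/13 = -21524/1105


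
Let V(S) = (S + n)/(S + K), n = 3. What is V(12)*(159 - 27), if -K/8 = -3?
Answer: 55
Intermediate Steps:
K = 24 (K = -8*(-3) = 24)
V(S) = (3 + S)/(24 + S) (V(S) = (S + 3)/(S + 24) = (3 + S)/(24 + S))
V(12)*(159 - 27) = ((3 + 12)/(24 + 12))*(159 - 27) = (15/36)*132 = ((1/36)*15)*132 = (5/12)*132 = 55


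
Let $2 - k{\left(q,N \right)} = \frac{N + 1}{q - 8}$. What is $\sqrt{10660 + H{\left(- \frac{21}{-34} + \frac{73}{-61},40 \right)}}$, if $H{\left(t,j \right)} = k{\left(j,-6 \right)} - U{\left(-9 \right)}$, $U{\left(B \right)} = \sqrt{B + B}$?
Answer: $\frac{\sqrt{682378 - 192 i \sqrt{2}}}{8} \approx 103.26 - 0.020544 i$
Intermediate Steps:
$k{\left(q,N \right)} = 2 - \frac{1 + N}{-8 + q}$ ($k{\left(q,N \right)} = 2 - \frac{N + 1}{q - 8} = 2 - \frac{1 + N}{-8 + q}$)
$U{\left(B \right)} = \sqrt{2} \sqrt{B}$ ($U{\left(B \right)} = \sqrt{2 B} = \sqrt{2} \sqrt{B}$)
$H{\left(t,j \right)} = \frac{-11 + 2 j}{-8 + j} - 3 i \sqrt{2}$ ($H{\left(t,j \right)} = \frac{-17 - -6 + 2 j}{-8 + j} - \sqrt{2} \sqrt{-9} = \frac{-17 + 6 + 2 j}{-8 + j} - \sqrt{2} \cdot 3 i = \frac{-11 + 2 j}{-8 + j} - 3 i \sqrt{2}$)
$\sqrt{10660 + H{\left(- \frac{21}{-34} + \frac{73}{-61},40 \right)}} = \sqrt{10660 + \frac{-11 + 2 \cdot 40 + 3 i \sqrt{2} \left(8 - 40\right)}{-8 + 40}} = \sqrt{10660 + \frac{-11 + 80 + 3 i \sqrt{2} \left(8 - 40\right)}{32}} = \sqrt{10660 + \frac{-11 + 80 + 3 i \sqrt{2} \left(-32\right)}{32}} = \sqrt{10660 + \frac{-11 + 80 - 96 i \sqrt{2}}{32}} = \sqrt{10660 + \frac{69 - 96 i \sqrt{2}}{32}} = \sqrt{10660 + \left(\frac{69}{32} - 3 i \sqrt{2}\right)} = \sqrt{\frac{341189}{32} - 3 i \sqrt{2}}$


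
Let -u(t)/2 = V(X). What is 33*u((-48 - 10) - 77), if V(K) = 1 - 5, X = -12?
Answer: 264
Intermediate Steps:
V(K) = -4
u(t) = 8 (u(t) = -2*(-4) = 8)
33*u((-48 - 10) - 77) = 33*8 = 264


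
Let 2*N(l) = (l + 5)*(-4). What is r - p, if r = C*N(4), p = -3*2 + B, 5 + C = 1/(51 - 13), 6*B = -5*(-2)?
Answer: 5350/57 ≈ 93.860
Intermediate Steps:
B = 5/3 (B = (-5*(-2))/6 = (⅙)*10 = 5/3 ≈ 1.6667)
N(l) = -10 - 2*l (N(l) = ((l + 5)*(-4))/2 = ((5 + l)*(-4))/2 = (-20 - 4*l)/2 = -10 - 2*l)
C = -189/38 (C = -5 + 1/(51 - 13) = -5 + 1/38 = -189/38 ≈ -4.9737)
p = -13/3 (p = -3*2 + 5/3 = -6 + 5/3 = -13/3 ≈ -4.3333)
r = 1701/19 (r = -189*(-10 - 2*4)/38 = -189*(-10 - 8)/38 = -189/38*(-18) = 1701/19 ≈ 89.526)
r - p = 1701/19 - 1*(-13/3) = 1701/19 + 13/3 = 5350/57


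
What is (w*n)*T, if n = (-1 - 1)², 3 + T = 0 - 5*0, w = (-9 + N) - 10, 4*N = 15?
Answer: 183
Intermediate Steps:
N = 15/4 (N = (¼)*15 = 15/4 ≈ 3.7500)
w = -61/4 (w = (-9 + 15/4) - 10 = -21/4 - 10 = -61/4 ≈ -15.250)
T = -3 (T = -3 + (0 - 5*0) = -3 + (0 + 0) = -3 + 0 = -3)
n = 4 (n = (-2)² = 4)
(w*n)*T = -61/4*4*(-3) = -61*(-3) = 183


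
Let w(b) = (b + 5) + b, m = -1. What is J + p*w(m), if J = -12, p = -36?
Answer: -120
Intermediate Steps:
w(b) = 5 + 2*b (w(b) = (5 + b) + b = 5 + 2*b)
J + p*w(m) = -12 - 36*(5 + 2*(-1)) = -12 - 36*(5 - 2) = -12 - 36*3 = -12 - 108 = -120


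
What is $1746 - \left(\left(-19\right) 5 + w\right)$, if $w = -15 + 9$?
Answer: $1847$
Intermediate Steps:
$w = -6$
$1746 - \left(\left(-19\right) 5 + w\right) = 1746 - \left(\left(-19\right) 5 - 6\right) = 1746 - \left(-95 - 6\right) = 1746 - -101 = 1746 + 101 = 1847$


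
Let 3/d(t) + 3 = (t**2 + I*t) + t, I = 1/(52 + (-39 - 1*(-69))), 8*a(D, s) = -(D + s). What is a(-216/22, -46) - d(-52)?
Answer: 33329569/4777652 ≈ 6.9761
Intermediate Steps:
a(D, s) = -D/8 - s/8 (a(D, s) = (-(D + s))/8 = (-D - s)/8 = -D/8 - s/8)
I = 1/82 (I = 1/(52 + (-39 + 69)) = 1/(52 + 30) = 1/82 ≈ 0.012195)
d(t) = 3/(-3 + t**2 + 83*t/82) (d(t) = 3/(-3 + ((t**2 + t/82) + t)) = 3/(-3 + (t**2 + 83*t/82)) = 3/(-3 + t**2 + 83*t/82))
a(-216/22, -46) - d(-52) = (-(-27)/22 - 1/8*(-46)) - 246/(-246 + 82*(-52)**2 + 83*(-52)) = (-(-27)/22 + 23/4) - 246/(-246 + 82*2704 - 4316) = (-1/8*(-108/11) + 23/4) - 246/(-246 + 221728 - 4316) = (27/22 + 23/4) - 246/217166 = 307/44 - 246/217166 = 307/44 - 1*123/108583 = 307/44 - 123/108583 = 33329569/4777652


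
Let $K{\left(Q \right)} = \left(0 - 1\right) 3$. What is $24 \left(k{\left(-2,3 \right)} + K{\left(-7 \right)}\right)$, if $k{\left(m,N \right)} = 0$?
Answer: $-72$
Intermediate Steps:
$K{\left(Q \right)} = -3$ ($K{\left(Q \right)} = \left(-1\right) 3 = -3$)
$24 \left(k{\left(-2,3 \right)} + K{\left(-7 \right)}\right) = 24 \left(0 - 3\right) = 24 \left(-3\right) = -72$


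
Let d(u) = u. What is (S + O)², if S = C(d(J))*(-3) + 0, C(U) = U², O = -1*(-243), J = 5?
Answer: 28224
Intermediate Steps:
O = 243
S = -75 (S = 5²*(-3) + 0 = 25*(-3) + 0 = -75 + 0 = -75)
(S + O)² = (-75 + 243)² = 168² = 28224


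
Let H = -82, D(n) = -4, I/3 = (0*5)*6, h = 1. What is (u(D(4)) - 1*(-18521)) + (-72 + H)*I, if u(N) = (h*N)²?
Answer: 18537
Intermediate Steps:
I = 0 (I = 3*((0*5)*6) = 3*(0*6) = 3*0 = 0)
u(N) = N² (u(N) = (1*N)² = N²)
(u(D(4)) - 1*(-18521)) + (-72 + H)*I = ((-4)² - 1*(-18521)) + (-72 - 82)*0 = (16 + 18521) - 154*0 = 18537 + 0 = 18537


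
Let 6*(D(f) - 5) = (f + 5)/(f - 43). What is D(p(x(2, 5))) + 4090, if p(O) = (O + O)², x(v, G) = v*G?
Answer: 974655/238 ≈ 4095.2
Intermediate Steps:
x(v, G) = G*v
p(O) = 4*O² (p(O) = (2*O)² = 4*O²)
D(f) = 5 + (5 + f)/(6*(-43 + f)) (D(f) = 5 + ((f + 5)/(f - 43))/6 = 5 + ((5 + f)/(-43 + f))/6 = 5 + (5 + f)/(6*(-43 + f)))
D(p(x(2, 5))) + 4090 = (-1285 + 31*(4*(5*2)²))/(6*(-43 + 4*(5*2)²)) + 4090 = (-1285 + 31*(4*10²))/(6*(-43 + 4*10²)) + 4090 = (-1285 + 31*(4*100))/(6*(-43 + 4*100)) + 4090 = (-1285 + 31*400)/(6*(-43 + 400)) + 4090 = (⅙)*(-1285 + 12400)/357 + 4090 = (⅙)*(1/357)*11115 + 4090 = 1235/238 + 4090 = 974655/238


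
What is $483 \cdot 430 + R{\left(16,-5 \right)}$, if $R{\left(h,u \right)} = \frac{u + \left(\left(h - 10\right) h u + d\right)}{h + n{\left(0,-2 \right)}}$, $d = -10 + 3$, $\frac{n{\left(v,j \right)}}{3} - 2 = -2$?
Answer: $\frac{830637}{4} \approx 2.0766 \cdot 10^{5}$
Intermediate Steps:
$n{\left(v,j \right)} = 0$ ($n{\left(v,j \right)} = 6 + 3 \left(-2\right) = 6 - 6 = 0$)
$d = -7$
$R{\left(h,u \right)} = \frac{-7 + u + h u \left(-10 + h\right)}{h}$ ($R{\left(h,u \right)} = \frac{u + \left(\left(h - 10\right) h u - 7\right)}{h + 0} = \frac{u + \left(\left(-10 + h\right) h u - 7\right)}{h} = \frac{u + \left(h \left(-10 + h\right) u - 7\right)}{h} = \frac{u + \left(h u \left(-10 + h\right) - 7\right)}{h} = \frac{u + \left(-7 + h u \left(-10 + h\right)\right)}{h} = \frac{-7 + u + h u \left(-10 + h\right)}{h}$)
$483 \cdot 430 + R{\left(16,-5 \right)} = 483 \cdot 430 - \left(30 + \frac{3}{4}\right) = 207690 - \frac{123}{4} = \frac{830637}{4}$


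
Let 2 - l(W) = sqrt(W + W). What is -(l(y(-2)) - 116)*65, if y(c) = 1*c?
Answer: 7410 + 130*I ≈ 7410.0 + 130.0*I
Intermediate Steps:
y(c) = c
l(W) = 2 - sqrt(2)*sqrt(W) (l(W) = 2 - sqrt(W + W) = 2 - sqrt(2*W) = 2 - sqrt(2)*sqrt(W))
-(l(y(-2)) - 116)*65 = -((2 - sqrt(2)*sqrt(-2)) - 116)*65 = -((2 - sqrt(2)*I*sqrt(2)) - 116)*65 = -((2 - 2*I) - 116)*65 = -(-114 - 2*I)*65 = -(-7410 - 130*I) = 7410 + 130*I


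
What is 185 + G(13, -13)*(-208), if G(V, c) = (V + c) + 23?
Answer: -4599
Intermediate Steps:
G(V, c) = 23 + V + c
185 + G(13, -13)*(-208) = 185 + (23 + 13 - 13)*(-208) = 185 + 23*(-208) = 185 - 4784 = -4599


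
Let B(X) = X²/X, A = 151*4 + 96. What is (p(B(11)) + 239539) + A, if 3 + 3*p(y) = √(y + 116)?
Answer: 240238 + √127/3 ≈ 2.4024e+5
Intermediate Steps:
A = 700 (A = 604 + 96 = 700)
B(X) = X
p(y) = -1 + √(116 + y)/3 (p(y) = -1 + √(y + 116)/3 = -1 + √(116 + y)/3)
(p(B(11)) + 239539) + A = ((-1 + √(116 + 11)/3) + 239539) + 700 = ((-1 + √127/3) + 239539) + 700 = (239538 + √127/3) + 700 = 240238 + √127/3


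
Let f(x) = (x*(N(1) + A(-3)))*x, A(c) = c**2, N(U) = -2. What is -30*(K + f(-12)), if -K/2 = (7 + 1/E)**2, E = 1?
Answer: -26400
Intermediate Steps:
f(x) = 7*x**2 (f(x) = (x*(-2 + (-3)**2))*x = (x*(-2 + 9))*x = (x*7)*x = (7*x)*x = 7*x**2)
K = -128 (K = -2*(7 + 1/1)**2 = -2*(7 + 1)**2 = -2*8**2 = -2*64 = -128)
-30*(K + f(-12)) = -30*(-128 + 7*(-12)**2) = -30*(-128 + 7*144) = -30*(-128 + 1008) = -30*880 = -26400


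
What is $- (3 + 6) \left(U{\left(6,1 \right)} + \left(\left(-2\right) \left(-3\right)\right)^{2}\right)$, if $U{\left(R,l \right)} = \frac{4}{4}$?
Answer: $-333$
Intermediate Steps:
$U{\left(R,l \right)} = 1$ ($U{\left(R,l \right)} = 4 \cdot \frac{1}{4} = 1$)
$- (3 + 6) \left(U{\left(6,1 \right)} + \left(\left(-2\right) \left(-3\right)\right)^{2}\right) = - (3 + 6) \left(1 + \left(\left(-2\right) \left(-3\right)\right)^{2}\right) = \left(-1\right) 9 \left(1 + 6^{2}\right) = - 9 \left(1 + 36\right) = \left(-9\right) 37 = -333$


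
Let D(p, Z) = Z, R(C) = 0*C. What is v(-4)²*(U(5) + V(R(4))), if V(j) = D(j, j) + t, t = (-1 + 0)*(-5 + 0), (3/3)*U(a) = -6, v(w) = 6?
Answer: -36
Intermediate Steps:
R(C) = 0
U(a) = -6
t = 5 (t = -1*(-5) = 5)
V(j) = 5 + j (V(j) = j + 5 = 5 + j)
v(-4)²*(U(5) + V(R(4))) = 6²*(-6 + (5 + 0)) = 36*(-6 + 5) = 36*(-1) = -36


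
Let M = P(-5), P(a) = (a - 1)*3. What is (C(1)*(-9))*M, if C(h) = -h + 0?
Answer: -162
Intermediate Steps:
C(h) = -h
P(a) = -3 + 3*a (P(a) = (-1 + a)*3 = -3 + 3*a)
M = -18 (M = -3 + 3*(-5) = -3 - 15 = -18)
(C(1)*(-9))*M = (-1*1*(-9))*(-18) = -1*(-9)*(-18) = 9*(-18) = -162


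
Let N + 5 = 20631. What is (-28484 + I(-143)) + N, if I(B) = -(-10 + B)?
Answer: -7705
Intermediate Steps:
I(B) = 10 - B
N = 20626 (N = -5 + 20631 = 20626)
(-28484 + I(-143)) + N = (-28484 + (10 - 1*(-143))) + 20626 = (-28484 + (10 + 143)) + 20626 = (-28484 + 153) + 20626 = -28331 + 20626 = -7705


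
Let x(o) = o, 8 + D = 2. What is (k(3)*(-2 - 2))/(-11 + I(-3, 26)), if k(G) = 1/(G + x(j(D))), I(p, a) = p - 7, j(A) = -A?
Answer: 4/189 ≈ 0.021164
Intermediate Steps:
D = -6 (D = -8 + 2 = -6)
I(p, a) = -7 + p
k(G) = 1/(6 + G) (k(G) = 1/(G - 1*(-6)) = 1/(G + 6) = 1/(6 + G))
(k(3)*(-2 - 2))/(-11 + I(-3, 26)) = ((-2 - 2)/(6 + 3))/(-11 + (-7 - 3)) = (-4/9)/(-11 - 10) = ((⅑)*(-4))/(-21) = -1/21*(-4/9) = 4/189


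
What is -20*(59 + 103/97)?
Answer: -116520/97 ≈ -1201.2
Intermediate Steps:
-20*(59 + 103/97) = -20*5826/97 = -116520/97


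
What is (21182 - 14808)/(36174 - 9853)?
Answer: 6374/26321 ≈ 0.24216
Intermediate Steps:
(21182 - 14808)/(36174 - 9853) = 6374/26321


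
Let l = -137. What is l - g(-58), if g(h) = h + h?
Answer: -21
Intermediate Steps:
g(h) = 2*h
l - g(-58) = -137 - 2*(-58) = -137 - 1*(-116) = -137 + 116 = -21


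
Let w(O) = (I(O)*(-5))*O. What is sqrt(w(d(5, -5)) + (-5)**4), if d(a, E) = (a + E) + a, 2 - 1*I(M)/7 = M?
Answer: 5*sqrt(46) ≈ 33.912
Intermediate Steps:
I(M) = 14 - 7*M
d(a, E) = E + 2*a (d(a, E) = (E + a) + a = E + 2*a)
w(O) = O*(-70 + 35*O) (w(O) = ((14 - 7*O)*(-5))*O = (-70 + 35*O)*O = O*(-70 + 35*O))
sqrt(w(d(5, -5)) + (-5)**4) = sqrt(35*(-5 + 2*5)*(-2 + (-5 + 2*5)) + (-5)**4) = sqrt(35*(-5 + 10)*(-2 + (-5 + 10)) + 625) = sqrt(35*5*(-2 + 5) + 625) = sqrt(35*5*3 + 625) = sqrt(525 + 625) = sqrt(1150) = 5*sqrt(46)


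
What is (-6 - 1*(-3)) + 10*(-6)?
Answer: -63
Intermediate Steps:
(-6 - 1*(-3)) + 10*(-6) = (-6 + 3) - 60 = -3 - 60 = -63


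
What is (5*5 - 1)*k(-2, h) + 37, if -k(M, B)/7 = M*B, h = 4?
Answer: 1381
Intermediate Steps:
k(M, B) = -7*B*M (k(M, B) = -7*M*B = -7*B*M)
(5*5 - 1)*k(-2, h) + 37 = (5*5 - 1)*(-7*4*(-2)) + 37 = (25 - 1)*56 + 37 = 24*56 + 37 = 1344 + 37 = 1381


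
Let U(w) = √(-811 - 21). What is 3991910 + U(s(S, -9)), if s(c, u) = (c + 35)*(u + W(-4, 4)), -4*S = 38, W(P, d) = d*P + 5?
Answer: 3991910 + 8*I*√13 ≈ 3.9919e+6 + 28.844*I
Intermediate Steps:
W(P, d) = 5 + P*d (W(P, d) = P*d + 5 = 5 + P*d)
S = -19/2 (S = -¼*38 = -19/2 ≈ -9.5000)
s(c, u) = (-11 + u)*(35 + c) (s(c, u) = (c + 35)*(u + (5 - 4*4)) = (35 + c)*(u + (5 - 16)) = (35 + c)*(u - 11) = (35 + c)*(-11 + u) = (-11 + u)*(35 + c))
U(w) = 8*I*√13 (U(w) = √(-832) = 8*I*√13)
3991910 + U(s(S, -9)) = 3991910 + 8*I*√13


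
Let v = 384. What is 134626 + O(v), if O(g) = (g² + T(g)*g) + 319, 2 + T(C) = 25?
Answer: 291233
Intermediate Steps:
T(C) = 23 (T(C) = -2 + 25 = 23)
O(g) = 319 + g² + 23*g (O(g) = (g² + 23*g) + 319 = 319 + g² + 23*g)
134626 + O(v) = 134626 + (319 + 384² + 23*384) = 134626 + (319 + 147456 + 8832) = 134626 + 156607 = 291233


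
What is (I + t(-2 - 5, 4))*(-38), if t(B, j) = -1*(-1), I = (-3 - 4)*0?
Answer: -38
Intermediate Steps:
I = 0 (I = -7*0 = 0)
t(B, j) = 1
(I + t(-2 - 5, 4))*(-38) = (0 + 1)*(-38) = 1*(-38) = -38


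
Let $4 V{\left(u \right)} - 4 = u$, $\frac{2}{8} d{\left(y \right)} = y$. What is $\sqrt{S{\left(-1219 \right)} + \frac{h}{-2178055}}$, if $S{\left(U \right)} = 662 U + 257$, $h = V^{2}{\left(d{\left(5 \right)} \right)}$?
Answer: $\frac{i \sqrt{96639548923005}}{10945} \approx 898.18 i$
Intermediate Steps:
$d{\left(y \right)} = 4 y$
$V{\left(u \right)} = 1 + \frac{u}{4}$
$h = 36$ ($h = \left(1 + \frac{4 \cdot 5}{4}\right)^{2} = \left(1 + \frac{1}{4} \cdot 20\right)^{2} = \left(1 + 5\right)^{2} = 6^{2} = 36$)
$S{\left(U \right)} = 257 + 662 U$
$\sqrt{S{\left(-1219 \right)} + \frac{h}{-2178055}} = \sqrt{\left(257 + 662 \left(-1219\right)\right) + \frac{36}{-2178055}} = \sqrt{\left(257 - 806978\right) + 36 \left(- \frac{1}{2178055}\right)} = \sqrt{-806721 - \frac{36}{2178055}} = \sqrt{- \frac{1757082707691}{2178055}} = \frac{i \sqrt{96639548923005}}{10945}$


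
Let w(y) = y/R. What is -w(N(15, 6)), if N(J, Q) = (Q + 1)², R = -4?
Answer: 49/4 ≈ 12.250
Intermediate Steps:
N(J, Q) = (1 + Q)²
w(y) = -y/4 (w(y) = y/(-4) = y*(-¼) = -y/4)
-w(N(15, 6)) = -(-1)*(1 + 6)²/4 = -(-1)*7²/4 = -(-1)*49/4 = -1*(-49/4) = 49/4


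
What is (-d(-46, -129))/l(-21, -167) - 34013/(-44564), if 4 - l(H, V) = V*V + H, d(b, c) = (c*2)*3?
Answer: 73744/100269 ≈ 0.73546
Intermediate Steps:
d(b, c) = 6*c (d(b, c) = (2*c)*3 = 6*c)
l(H, V) = 4 - H - V² (l(H, V) = 4 - (V*V + H) = 4 - (V² + H) = 4 - (H + V²) = 4 + (-H - V²) = 4 - H - V²)
(-d(-46, -129))/l(-21, -167) - 34013/(-44564) = (-6*(-129))/(4 - 1*(-21) - 1*(-167)²) - 34013/(-44564) = (-1*(-774))/(4 + 21 - 1*27889) - 34013*(-1/44564) = 774/(4 + 21 - 27889) + 34013/44564 = 774/(-27864) + 34013/44564 = 774*(-1/27864) + 34013/44564 = -1/36 + 34013/44564 = 73744/100269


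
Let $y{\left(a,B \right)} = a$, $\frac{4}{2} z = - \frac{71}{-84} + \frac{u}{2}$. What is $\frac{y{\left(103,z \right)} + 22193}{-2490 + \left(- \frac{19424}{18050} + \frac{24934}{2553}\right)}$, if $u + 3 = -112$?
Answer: $- \frac{128429558550}{14292854909} \approx -8.9856$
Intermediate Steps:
$u = -115$ ($u = -3 - 112 = -115$)
$z = - \frac{4759}{168}$ ($z = \frac{- \frac{71}{-84} - \frac{115}{2}}{2} = \frac{\left(-71\right) \left(- \frac{1}{84}\right) - \frac{115}{2}}{2} = \frac{\frac{71}{84} - \frac{115}{2}}{2} = \frac{1}{2} \left(- \frac{4759}{84}\right) = - \frac{4759}{168} \approx -28.327$)
$\frac{y{\left(103,z \right)} + 22193}{-2490 + \left(- \frac{19424}{18050} + \frac{24934}{2553}\right)} = \frac{103 + 22193}{-2490 + \left(- \frac{19424}{18050} + \frac{24934}{2553}\right)} = \frac{22296}{-2490 + \left(\left(-19424\right) \frac{1}{18050} + 24934 \cdot \frac{1}{2553}\right)} = \frac{22296}{-2490 + \left(- \frac{9712}{9025} + \frac{24934}{2553}\right)} = \frac{22296}{-2490 + \frac{200234614}{23040825}} = \frac{22296}{- \frac{57171419636}{23040825}} = 22296 \left(- \frac{23040825}{57171419636}\right) = - \frac{128429558550}{14292854909}$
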